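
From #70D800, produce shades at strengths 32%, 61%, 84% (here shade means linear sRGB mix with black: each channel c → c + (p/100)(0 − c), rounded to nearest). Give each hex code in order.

#4C9300, #2C5400, #122300

#70D800 is rgb(112, 216, 0).
32%: (112 − 35.84 = 76.16→76, 216 − 69.12 = 146.88→147, 0→0) → #4C9300
61%: (112 − 68.32 = 43.68→44, 216 − 131.76 = 84.24→84, 0→0) → #2C5400
84%: (112 − 94.08 = 17.92→18, 216 − 181.44 = 34.56→35, 0→0) → #122300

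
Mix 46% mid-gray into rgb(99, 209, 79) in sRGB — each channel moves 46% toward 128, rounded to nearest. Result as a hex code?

A 46% tone moves each channel 46% toward 128:
  R: 99 + 13.34 = 112.34 → 112
  G: 209 + 0.46×(128−209) = 209 − 37.26 = 171.74 → 172
  B: 79 + 0.46×(128−79) = 79 + 22.54 = 101.54 → 102
rgb(112, 172, 102) = #70AC66.

#70AC66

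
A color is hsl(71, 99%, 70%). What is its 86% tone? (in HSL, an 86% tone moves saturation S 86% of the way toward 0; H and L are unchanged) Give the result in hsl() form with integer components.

S moves 86% from 99 toward 0: 99 − 85.14 = 13.86 → 14.
H and L are unchanged.

hsl(71, 14%, 70%)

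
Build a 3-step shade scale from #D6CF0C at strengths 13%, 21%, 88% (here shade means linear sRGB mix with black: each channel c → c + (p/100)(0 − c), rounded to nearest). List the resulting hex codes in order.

#BAB40A, #A9A409, #1A1901

#D6CF0C is rgb(214, 207, 12).
13%: (214 − 27.82 = 186.18→186, 207 − 26.91 = 180.09→180, 12 − 1.56 = 10.44→10) → #BAB40A
21%: (214 − 44.94 = 169.06→169, 207 − 43.47 = 163.53→164, 12 − 2.52 = 9.48→9) → #A9A409
88%: (214 − 188.32 = 25.68→26, 207 − 182.16 = 24.84→25, 12 − 10.56 = 1.44→1) → #1A1901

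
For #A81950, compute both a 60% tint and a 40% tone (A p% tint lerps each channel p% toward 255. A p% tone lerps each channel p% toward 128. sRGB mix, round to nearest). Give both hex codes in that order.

#DCA3B9, #984263

#A81950 is rgb(168, 25, 80).
60% tint:
  R: 168 + 52.2 = 220.2 → 220
  G: 25 + 0.6×(255−25) = 25 + 138 = 163 → 163
  B: 80 + 0.6×(255−80) = 80 + 105 = 185 → 185
  → #DCA3B9
40% tone:
  R: 168 − 16 = 152 → 152
  G: 25 + 0.4×(128−25) = 25 + 41.2 = 66.2 → 66
  B: 80 + 0.4×(128−80) = 80 + 19.2 = 99.2 → 99
  → #984263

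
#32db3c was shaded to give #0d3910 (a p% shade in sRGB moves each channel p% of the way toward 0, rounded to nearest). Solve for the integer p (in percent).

74%

#32db3c is rgb(50, 219, 60); #0d3910 is rgb(13, 57, 16).
On the G channel (widest range): 57 ≈ 219 + (p/100)(0 − 219), so p ≈ 100×(57 − 219)/(0 − 219) = -16200/-219 = 73.97.
p = 74 reproduces all three channels after rounding.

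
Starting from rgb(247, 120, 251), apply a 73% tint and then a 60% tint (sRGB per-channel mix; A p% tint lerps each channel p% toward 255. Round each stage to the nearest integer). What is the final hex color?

Per channel, c → c + 0.73(255 − c):
  R: 247 + 5.84 = 252.84 → 253
  G: 120 + 98.55 = 218.55 → 219
  B: 251 + 2.92 = 253.92 → 254
After the tint: rgb(253, 219, 254) = #fddbfe.
Per channel, c → c + 0.6(255 − c):
  R: 253 + 1.2 = 254.2 → 254
  G: 219 + 21.6 = 240.6 → 241
  B: 254 + 0.6 = 254.6 → 255
rgb(254, 241, 255) = #fef1ff.

#fef1ff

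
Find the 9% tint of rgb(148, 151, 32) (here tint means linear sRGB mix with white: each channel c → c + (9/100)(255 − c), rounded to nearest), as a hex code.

#9EA034

Lerp each channel 9% toward 255:
  R: 148 + 0.09×(255−148) = 148 + 9.63 = 157.63 → 158
  G: 151 + 0.09×(255−151) = 151 + 9.36 = 160.36 → 160
  B: 32 + 0.09×(255−32) = 32 + 20.07 = 52.07 → 52
rgb(158, 160, 52) = #9EA034.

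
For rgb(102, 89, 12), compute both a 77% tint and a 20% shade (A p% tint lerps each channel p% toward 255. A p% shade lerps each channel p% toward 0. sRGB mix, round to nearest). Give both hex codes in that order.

77% tint:
  R: 102 + 117.81 = 219.81 → 220
  G: 89 + 0.77×(255−89) = 89 + 127.82 = 216.82 → 217
  B: 12 + 187.11 = 199.11 → 199
  → #dcd9c7
20% shade:
  R: 102 + 0.2×(0−102) = 102 − 20.4 = 81.6 → 82
  G: 89 + 0.2×(0−89) = 89 − 17.8 = 71.2 → 71
  B: 12 + 0.2×(0−12) = 12 − 2.4 = 9.6 → 10
  → #52470a

#dcd9c7, #52470a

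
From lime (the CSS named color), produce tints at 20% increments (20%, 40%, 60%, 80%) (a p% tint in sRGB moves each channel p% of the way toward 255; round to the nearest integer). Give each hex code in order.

CSS lime is rgb(0, 255, 0).
20%: (0 + 51 = 51→51, 255→255, 0 + 51 = 51→51) → #33FF33
40%: (0 + 102 = 102→102, 255→255, 0 + 102 = 102→102) → #66FF66
60%: (0 + 153 = 153→153, 255→255, 0 + 153 = 153→153) → #99FF99
80%: (0 + 204 = 204→204, 255→255, 0 + 204 = 204→204) → #CCFFCC

#33FF33, #66FF66, #99FF99, #CCFFCC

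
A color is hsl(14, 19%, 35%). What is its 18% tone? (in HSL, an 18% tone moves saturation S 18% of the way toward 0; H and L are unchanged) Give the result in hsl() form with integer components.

S moves 18% from 19 toward 0: 19 − 3.42 = 15.58 → 16.
H and L are unchanged.

hsl(14, 16%, 35%)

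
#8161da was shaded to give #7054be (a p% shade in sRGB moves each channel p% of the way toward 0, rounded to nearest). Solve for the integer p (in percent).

#8161da is rgb(129, 97, 218); #7054be is rgb(112, 84, 190).
On the B channel (widest range): 190 ≈ 218 + (p/100)(0 − 218), so p ≈ 100×(190 − 218)/(0 − 218) = -2800/-218 = 12.84.
p = 13 reproduces all three channels after rounding.

13%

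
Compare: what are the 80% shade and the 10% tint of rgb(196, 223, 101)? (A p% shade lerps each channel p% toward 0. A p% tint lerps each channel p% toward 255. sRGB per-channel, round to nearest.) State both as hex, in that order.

#272D14, #CAE274

80% shade:
  R: 196 − 156.8 = 39.2 → 39
  G: 223 − 178.4 = 44.6 → 45
  B: 101 − 80.8 = 20.2 → 20
  → #272D14
10% tint:
  R: 196 + 0.1×(255−196) = 196 + 5.9 = 201.9 → 202
  G: 223 + 0.1×(255−223) = 223 + 3.2 = 226.2 → 226
  B: 101 + 0.1×(255−101) = 101 + 15.4 = 116.4 → 116
  → #CAE274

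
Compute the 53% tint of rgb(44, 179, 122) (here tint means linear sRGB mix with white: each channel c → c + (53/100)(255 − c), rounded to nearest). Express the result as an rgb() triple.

A 53% tint moves each channel 53% toward 255:
  R: 44 + 111.83 = 155.83 → 156
  G: 179 + 0.53×(255−179) = 179 + 40.28 = 219.28 → 219
  B: 122 + 0.53×(255−122) = 122 + 70.49 = 192.49 → 192

rgb(156, 219, 192)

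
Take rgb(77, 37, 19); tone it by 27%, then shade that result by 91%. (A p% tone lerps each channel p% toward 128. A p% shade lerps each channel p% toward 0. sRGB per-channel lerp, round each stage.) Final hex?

#080604

A 27% tone moves each channel 27% toward 128:
  R: 77 + 0.27×(128−77) = 77 + 13.77 = 90.77 → 91
  G: 37 + 0.27×(128−37) = 37 + 24.57 = 61.57 → 62
  B: 19 + 29.43 = 48.43 → 48
After the tone: rgb(91, 62, 48) = #5B3E30.
Lerp each channel 91% toward 0:
  R: 91 + 0.91×(0−91) = 91 − 82.81 = 8.19 → 8
  G: 62 + 0.91×(0−62) = 62 − 56.42 = 5.58 → 6
  B: 48 − 43.68 = 4.32 → 4
rgb(8, 6, 4) = #080604.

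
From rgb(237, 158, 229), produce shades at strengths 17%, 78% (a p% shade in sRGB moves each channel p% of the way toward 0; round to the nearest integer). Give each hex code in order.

#C583BE, #342332

17%: (237 − 40.29 = 196.71→197, 158 − 26.86 = 131.14→131, 229 − 38.93 = 190.07→190) → #C583BE
78%: (237 − 184.86 = 52.14→52, 158 − 123.24 = 34.76→35, 229 − 178.62 = 50.38→50) → #342332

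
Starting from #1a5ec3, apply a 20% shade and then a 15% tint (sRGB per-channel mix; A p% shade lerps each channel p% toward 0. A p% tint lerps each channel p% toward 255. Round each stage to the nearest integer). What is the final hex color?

#3866ab

#1a5ec3 is rgb(26, 94, 195).
Lerp each channel 20% toward 0:
  R: 26 + 0.2×(0−26) = 26 − 5.2 = 20.8 → 21
  G: 94 − 18.8 = 75.2 → 75
  B: 195 + 0.2×(0−195) = 195 − 39 = 156 → 156
After the shade: rgb(21, 75, 156) = #154b9c.
Lerp each channel 15% toward 255:
  R: 21 + 35.1 = 56.1 → 56
  G: 75 + 0.15×(255−75) = 75 + 27 = 102 → 102
  B: 156 + 14.85 = 170.85 → 171
rgb(56, 102, 171) = #3866ab.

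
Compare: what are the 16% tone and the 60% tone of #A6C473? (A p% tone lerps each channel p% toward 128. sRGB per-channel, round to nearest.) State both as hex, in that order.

#A0B975, #8F9B7B

#A6C473 is rgb(166, 196, 115).
16% tone:
  R: 166 + 0.16×(128−166) = 166 − 6.08 = 159.92 → 160
  G: 196 + 0.16×(128−196) = 196 − 10.88 = 185.12 → 185
  B: 115 + 0.16×(128−115) = 115 + 2.08 = 117.08 → 117
  → #A0B975
60% tone:
  R: 166 + 0.6×(128−166) = 166 − 22.8 = 143.2 → 143
  G: 196 + 0.6×(128−196) = 196 − 40.8 = 155.2 → 155
  B: 115 + 7.8 = 122.8 → 123
  → #8F9B7B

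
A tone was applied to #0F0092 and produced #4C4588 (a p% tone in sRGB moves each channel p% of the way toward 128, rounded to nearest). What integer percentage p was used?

#0F0092 is rgb(15, 0, 146); #4C4588 is rgb(76, 69, 136).
On the G channel (widest range): 69 ≈ 0 + (p/100)(128 − 0), so p ≈ 100×(69 − 0)/(128 − 0) = 6900/128 = 53.91.
p = 54 reproduces all three channels after rounding.

54%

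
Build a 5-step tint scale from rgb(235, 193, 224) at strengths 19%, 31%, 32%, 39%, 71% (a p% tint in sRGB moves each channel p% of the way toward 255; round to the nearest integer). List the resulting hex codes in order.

#EFCDE6, #F1D4EA, #F1D5EA, #F3D9EC, #F9EDF6

19%: (235 + 3.8 = 238.8→239, 193 + 11.78 = 204.78→205, 224 + 5.89 = 229.89→230) → #EFCDE6
31%: (235 + 6.2 = 241.2→241, 193 + 19.22 = 212.22→212, 224 + 9.61 = 233.61→234) → #F1D4EA
32%: (235 + 6.4 = 241.4→241, 193 + 19.84 = 212.84→213, 224 + 9.92 = 233.92→234) → #F1D5EA
39%: (235 + 7.8 = 242.8→243, 193 + 24.18 = 217.18→217, 224 + 12.09 = 236.09→236) → #F3D9EC
71%: (235 + 14.2 = 249.2→249, 193 + 44.02 = 237.02→237, 224 + 22.01 = 246.01→246) → #F9EDF6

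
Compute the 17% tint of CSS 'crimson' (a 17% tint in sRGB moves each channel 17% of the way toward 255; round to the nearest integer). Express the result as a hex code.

#e23c5d

CSS crimson is rgb(220, 20, 60).
Per channel, c → c + 0.17(255 − c):
  R: 220 + 0.17×(255−220) = 220 + 5.95 = 225.95 → 226
  G: 20 + 39.95 = 59.95 → 60
  B: 60 + 33.15 = 93.15 → 93
rgb(226, 60, 93) = #e23c5d.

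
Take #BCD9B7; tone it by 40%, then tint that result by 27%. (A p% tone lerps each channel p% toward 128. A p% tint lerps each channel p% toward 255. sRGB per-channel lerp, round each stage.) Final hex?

#BDC9BA

#BCD9B7 is rgb(188, 217, 183).
A 40% tone moves each channel 40% toward 128:
  R: 188 + 0.4×(128−188) = 188 − 24 = 164 → 164
  G: 217 + 0.4×(128−217) = 217 − 35.6 = 181.4 → 181
  B: 183 + 0.4×(128−183) = 183 − 22 = 161 → 161
After the tone: rgb(164, 181, 161) = #A4B5A1.
A 27% tint moves each channel 27% toward 255:
  R: 164 + 0.27×(255−164) = 164 + 24.57 = 188.57 → 189
  G: 181 + 0.27×(255−181) = 181 + 19.98 = 200.98 → 201
  B: 161 + 0.27×(255−161) = 161 + 25.38 = 186.38 → 186
rgb(189, 201, 186) = #BDC9BA.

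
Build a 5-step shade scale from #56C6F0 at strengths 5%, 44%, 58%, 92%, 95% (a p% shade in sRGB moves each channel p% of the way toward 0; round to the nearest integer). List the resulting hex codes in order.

#52BCE4, #306F86, #245365, #071013, #040A0C

#56C6F0 is rgb(86, 198, 240).
5%: (86 − 4.3 = 81.7→82, 198 − 9.9 = 188.1→188, 240 − 12 = 228→228) → #52BCE4
44%: (86 − 37.84 = 48.16→48, 198 − 87.12 = 110.88→111, 240 − 105.6 = 134.4→134) → #306F86
58%: (86 − 49.88 = 36.12→36, 198 − 114.84 = 83.16→83, 240 − 139.2 = 100.8→101) → #245365
92%: (86 − 79.12 = 6.88→7, 198 − 182.16 = 15.84→16, 240 − 220.8 = 19.2→19) → #071013
95%: (86 − 81.7 = 4.3→4, 198 − 188.1 = 9.9→10, 240 − 228 = 12→12) → #040A0C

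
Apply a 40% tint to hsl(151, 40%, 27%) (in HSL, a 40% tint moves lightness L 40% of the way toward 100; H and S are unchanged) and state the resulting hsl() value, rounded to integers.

hsl(151, 40%, 56%)

L moves 40% from 27 toward 100: 27 + 29.2 = 56.2 → 56.
H and S are unchanged.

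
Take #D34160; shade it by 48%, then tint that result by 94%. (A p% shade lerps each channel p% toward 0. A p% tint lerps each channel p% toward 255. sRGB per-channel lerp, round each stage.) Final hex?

#D34160 is rgb(211, 65, 96).
A 48% shade moves each channel 48% toward 0:
  R: 211 − 101.28 = 109.72 → 110
  G: 65 + 0.48×(0−65) = 65 − 31.2 = 33.8 → 34
  B: 96 − 46.08 = 49.92 → 50
After the shade: rgb(110, 34, 50) = #6E2232.
Per channel, c → c + 0.94(255 − c):
  R: 110 + 0.94×(255−110) = 110 + 136.3 = 246.3 → 246
  G: 34 + 207.74 = 241.74 → 242
  B: 50 + 0.94×(255−50) = 50 + 192.7 = 242.7 → 243
rgb(246, 242, 243) = #F6F2F3.

#F6F2F3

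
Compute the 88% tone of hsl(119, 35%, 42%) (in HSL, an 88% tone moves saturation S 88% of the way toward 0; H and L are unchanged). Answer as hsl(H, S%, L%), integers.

hsl(119, 4%, 42%)

S moves 88% from 35 toward 0: 35 − 30.8 = 4.2 → 4.
H and L are unchanged.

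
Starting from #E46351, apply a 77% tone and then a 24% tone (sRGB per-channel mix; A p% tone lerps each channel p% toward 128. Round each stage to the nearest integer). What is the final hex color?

#E46351 is rgb(228, 99, 81).
Per channel, c → c + 0.77(128 − c):
  R: 228 + 0.77×(128−228) = 228 − 77 = 151 → 151
  G: 99 + 22.33 = 121.33 → 121
  B: 81 + 0.77×(128−81) = 81 + 36.19 = 117.19 → 117
After the tone: rgb(151, 121, 117) = #977975.
Lerp each channel 24% toward 128:
  R: 151 + 0.24×(128−151) = 151 − 5.52 = 145.48 → 145
  G: 121 + 0.24×(128−121) = 121 + 1.68 = 122.68 → 123
  B: 117 + 2.64 = 119.64 → 120
rgb(145, 123, 120) = #917B78.

#917B78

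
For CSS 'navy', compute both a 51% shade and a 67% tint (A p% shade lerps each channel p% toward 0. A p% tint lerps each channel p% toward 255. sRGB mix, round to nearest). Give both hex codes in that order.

#00003F, #ABABD5

CSS navy is rgb(0, 0, 128).
51% shade:
  R: 0 + 0.51×(0−0) = 0 + 0 = 0 → 0
  G: 0 + 0 = 0 → 0
  B: 128 + 0.51×(0−128) = 128 − 65.28 = 62.72 → 63
  → #00003F
67% tint:
  R: 0 + 170.85 = 170.85 → 171
  G: 0 + 0.67×(255−0) = 0 + 170.85 = 170.85 → 171
  B: 128 + 0.67×(255−128) = 128 + 85.09 = 213.09 → 213
  → #ABABD5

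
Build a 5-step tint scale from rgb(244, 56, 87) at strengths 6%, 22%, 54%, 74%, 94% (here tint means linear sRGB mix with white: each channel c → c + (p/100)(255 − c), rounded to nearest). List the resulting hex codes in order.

#F54461, #F6647C, #FAA3B2, #FCCBD3, #FEF3F5

6%: (244 + 0.66 = 244.66→245, 56 + 11.94 = 67.94→68, 87 + 10.08 = 97.08→97) → #F54461
22%: (244 + 2.42 = 246.42→246, 56 + 43.78 = 99.78→100, 87 + 36.96 = 123.96→124) → #F6647C
54%: (244 + 5.94 = 249.94→250, 56 + 107.46 = 163.46→163, 87 + 90.72 = 177.72→178) → #FAA3B2
74%: (244 + 8.14 = 252.14→252, 56 + 147.26 = 203.26→203, 87 + 124.32 = 211.32→211) → #FCCBD3
94%: (244 + 10.34 = 254.34→254, 56 + 187.06 = 243.06→243, 87 + 157.92 = 244.92→245) → #FEF3F5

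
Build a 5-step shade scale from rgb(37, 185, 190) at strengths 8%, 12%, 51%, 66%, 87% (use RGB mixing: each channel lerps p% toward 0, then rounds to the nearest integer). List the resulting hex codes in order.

#22AAAF, #21A3A7, #125B5D, #0D3F41, #051819

8%: (37 − 2.96 = 34.04→34, 185 − 14.8 = 170.2→170, 190 − 15.2 = 174.8→175) → #22AAAF
12%: (37 − 4.44 = 32.56→33, 185 − 22.2 = 162.8→163, 190 − 22.8 = 167.2→167) → #21A3A7
51%: (37 − 18.87 = 18.13→18, 185 − 94.35 = 90.65→91, 190 − 96.9 = 93.1→93) → #125B5D
66%: (37 − 24.42 = 12.58→13, 185 − 122.1 = 62.9→63, 190 − 125.4 = 64.6→65) → #0D3F41
87%: (37 − 32.19 = 4.81→5, 185 − 160.95 = 24.05→24, 190 − 165.3 = 24.7→25) → #051819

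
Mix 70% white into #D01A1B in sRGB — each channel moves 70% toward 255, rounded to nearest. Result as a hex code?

#D01A1B is rgb(208, 26, 27).
Per channel, c → c + 0.7(255 − c):
  R: 208 + 0.7×(255−208) = 208 + 32.9 = 240.9 → 241
  G: 26 + 160.3 = 186.3 → 186
  B: 27 + 0.7×(255−27) = 27 + 159.6 = 186.6 → 187
rgb(241, 186, 187) = #F1BABB.

#F1BABB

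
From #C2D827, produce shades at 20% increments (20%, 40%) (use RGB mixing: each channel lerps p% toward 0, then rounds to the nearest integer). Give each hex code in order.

#C2D827 is rgb(194, 216, 39).
20%: (194 − 38.8 = 155.2→155, 216 − 43.2 = 172.8→173, 39 − 7.8 = 31.2→31) → #9BAD1F
40%: (194 − 77.6 = 116.4→116, 216 − 86.4 = 129.6→130, 39 − 15.6 = 23.4→23) → #748217

#9BAD1F, #748217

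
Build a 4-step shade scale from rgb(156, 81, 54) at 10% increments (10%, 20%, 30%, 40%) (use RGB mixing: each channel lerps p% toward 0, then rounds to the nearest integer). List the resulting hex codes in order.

#8c4931, #7d412b, #6d3926, #5e3120

10%: (156 − 15.6 = 140.4→140, 81 − 8.1 = 72.9→73, 54 − 5.4 = 48.6→49) → #8c4931
20%: (156 − 31.2 = 124.8→125, 81 − 16.2 = 64.8→65, 54 − 10.8 = 43.2→43) → #7d412b
30%: (156 − 46.8 = 109.2→109, 81 − 24.3 = 56.7→57, 54 − 16.2 = 37.8→38) → #6d3926
40%: (156 − 62.4 = 93.6→94, 81 − 32.4 = 48.6→49, 54 − 21.6 = 32.4→32) → #5e3120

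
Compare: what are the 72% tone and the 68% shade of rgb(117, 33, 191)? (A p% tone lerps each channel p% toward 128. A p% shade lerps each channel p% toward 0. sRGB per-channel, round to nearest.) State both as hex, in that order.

72% tone:
  R: 117 + 7.92 = 124.92 → 125
  G: 33 + 0.72×(128−33) = 33 + 68.4 = 101.4 → 101
  B: 191 + 0.72×(128−191) = 191 − 45.36 = 145.64 → 146
  → #7d6592
68% shade:
  R: 117 + 0.68×(0−117) = 117 − 79.56 = 37.44 → 37
  G: 33 + 0.68×(0−33) = 33 − 22.44 = 10.56 → 11
  B: 191 + 0.68×(0−191) = 191 − 129.88 = 61.12 → 61
  → #250b3d

#7d6592, #250b3d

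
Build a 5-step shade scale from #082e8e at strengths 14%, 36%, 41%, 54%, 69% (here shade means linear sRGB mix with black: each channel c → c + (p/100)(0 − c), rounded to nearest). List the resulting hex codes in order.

#07287a, #051d5b, #051b54, #041541, #020e2c

#082e8e is rgb(8, 46, 142).
14%: (8 − 1.12 = 6.88→7, 46 − 6.44 = 39.56→40, 142 − 19.88 = 122.12→122) → #07287a
36%: (8 − 2.88 = 5.12→5, 46 − 16.56 = 29.44→29, 142 − 51.12 = 90.88→91) → #051d5b
41%: (8 − 3.28 = 4.72→5, 46 − 18.86 = 27.14→27, 142 − 58.22 = 83.78→84) → #051b54
54%: (8 − 4.32 = 3.68→4, 46 − 24.84 = 21.16→21, 142 − 76.68 = 65.32→65) → #041541
69%: (8 − 5.52 = 2.48→2, 46 − 31.74 = 14.26→14, 142 − 97.98 = 44.02→44) → #020e2c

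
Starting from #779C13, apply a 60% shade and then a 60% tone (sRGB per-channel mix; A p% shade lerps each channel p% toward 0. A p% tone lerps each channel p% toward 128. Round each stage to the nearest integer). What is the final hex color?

#779C13 is rgb(119, 156, 19).
A 60% shade moves each channel 60% toward 0:
  R: 119 + 0.6×(0−119) = 119 − 71.4 = 47.6 → 48
  G: 156 + 0.6×(0−156) = 156 − 93.6 = 62.4 → 62
  B: 19 − 11.4 = 7.6 → 8
After the shade: rgb(48, 62, 8) = #303E08.
Lerp each channel 60% toward 128:
  R: 48 + 0.6×(128−48) = 48 + 48 = 96 → 96
  G: 62 + 0.6×(128−62) = 62 + 39.6 = 101.6 → 102
  B: 8 + 0.6×(128−8) = 8 + 72 = 80 → 80
rgb(96, 102, 80) = #606650.

#606650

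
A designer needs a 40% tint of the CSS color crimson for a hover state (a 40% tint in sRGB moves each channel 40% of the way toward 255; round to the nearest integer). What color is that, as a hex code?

#ea728a

CSS crimson is rgb(220, 20, 60).
A 40% tint moves each channel 40% toward 255:
  R: 220 + 0.4×(255−220) = 220 + 14 = 234 → 234
  G: 20 + 0.4×(255−20) = 20 + 94 = 114 → 114
  B: 60 + 0.4×(255−60) = 60 + 78 = 138 → 138
rgb(234, 114, 138) = #ea728a.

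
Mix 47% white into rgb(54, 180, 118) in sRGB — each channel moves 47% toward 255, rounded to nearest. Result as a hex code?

Per channel, c → c + 0.47(255 − c):
  R: 54 + 0.47×(255−54) = 54 + 94.47 = 148.47 → 148
  G: 180 + 0.47×(255−180) = 180 + 35.25 = 215.25 → 215
  B: 118 + 0.47×(255−118) = 118 + 64.39 = 182.39 → 182
rgb(148, 215, 182) = #94d7b6.

#94d7b6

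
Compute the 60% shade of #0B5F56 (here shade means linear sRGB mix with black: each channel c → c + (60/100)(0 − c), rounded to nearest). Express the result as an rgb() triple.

rgb(4, 38, 34)

#0B5F56 is rgb(11, 95, 86).
A 60% shade moves each channel 60% toward 0:
  R: 11 − 6.6 = 4.4 → 4
  G: 95 − 57 = 38 → 38
  B: 86 + 0.6×(0−86) = 86 − 51.6 = 34.4 → 34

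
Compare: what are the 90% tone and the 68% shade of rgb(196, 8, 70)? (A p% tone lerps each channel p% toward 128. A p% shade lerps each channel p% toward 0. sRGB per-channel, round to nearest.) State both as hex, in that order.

#87747A, #3F0316

90% tone:
  R: 196 − 61.2 = 134.8 → 135
  G: 8 + 0.9×(128−8) = 8 + 108 = 116 → 116
  B: 70 + 0.9×(128−70) = 70 + 52.2 = 122.2 → 122
  → #87747A
68% shade:
  R: 196 + 0.68×(0−196) = 196 − 133.28 = 62.72 → 63
  G: 8 + 0.68×(0−8) = 8 − 5.44 = 2.56 → 3
  B: 70 + 0.68×(0−70) = 70 − 47.6 = 22.4 → 22
  → #3F0316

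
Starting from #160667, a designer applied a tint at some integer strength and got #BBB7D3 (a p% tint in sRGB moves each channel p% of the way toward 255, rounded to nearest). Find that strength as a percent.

#160667 is rgb(22, 6, 103); #BBB7D3 is rgb(187, 183, 211).
On the G channel (widest range): 183 ≈ 6 + (p/100)(255 − 6), so p ≈ 100×(183 − 6)/(255 − 6) = 17700/249 = 71.08.
p = 71 reproduces all three channels after rounding.

71%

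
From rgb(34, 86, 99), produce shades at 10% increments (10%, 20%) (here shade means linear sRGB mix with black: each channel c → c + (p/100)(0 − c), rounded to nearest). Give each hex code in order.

10%: (34 − 3.4 = 30.6→31, 86 − 8.6 = 77.4→77, 99 − 9.9 = 89.1→89) → #1F4D59
20%: (34 − 6.8 = 27.2→27, 86 − 17.2 = 68.8→69, 99 − 19.8 = 79.2→79) → #1B454F

#1F4D59, #1B454F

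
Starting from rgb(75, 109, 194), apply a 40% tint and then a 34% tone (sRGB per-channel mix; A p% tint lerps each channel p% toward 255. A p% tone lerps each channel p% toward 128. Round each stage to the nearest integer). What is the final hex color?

A 40% tint moves each channel 40% toward 255:
  R: 75 + 0.4×(255−75) = 75 + 72 = 147 → 147
  G: 109 + 0.4×(255−109) = 109 + 58.4 = 167.4 → 167
  B: 194 + 0.4×(255−194) = 194 + 24.4 = 218.4 → 218
After the tint: rgb(147, 167, 218) = #93a7da.
Lerp each channel 34% toward 128:
  R: 147 + 0.34×(128−147) = 147 − 6.46 = 140.54 → 141
  G: 167 − 13.26 = 153.74 → 154
  B: 218 − 30.6 = 187.4 → 187
rgb(141, 154, 187) = #8d9abb.

#8d9abb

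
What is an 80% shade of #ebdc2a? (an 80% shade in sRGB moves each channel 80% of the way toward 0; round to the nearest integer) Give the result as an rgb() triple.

rgb(47, 44, 8)

#ebdc2a is rgb(235, 220, 42).
An 80% shade moves each channel 80% toward 0:
  R: 235 − 188 = 47 → 47
  G: 220 + 0.8×(0−220) = 220 − 176 = 44 → 44
  B: 42 + 0.8×(0−42) = 42 − 33.6 = 8.4 → 8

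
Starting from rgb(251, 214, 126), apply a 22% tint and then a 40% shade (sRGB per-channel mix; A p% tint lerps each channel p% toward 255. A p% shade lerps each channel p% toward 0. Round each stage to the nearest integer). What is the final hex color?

Per channel, c → c + 0.22(255 − c):
  R: 251 + 0.88 = 251.88 → 252
  G: 214 + 9.02 = 223.02 → 223
  B: 126 + 0.22×(255−126) = 126 + 28.38 = 154.38 → 154
After the tint: rgb(252, 223, 154) = #FCDF9A.
Per channel, c → c + 0.4(0 − c):
  R: 252 + 0.4×(0−252) = 252 − 100.8 = 151.2 → 151
  G: 223 + 0.4×(0−223) = 223 − 89.2 = 133.8 → 134
  B: 154 + 0.4×(0−154) = 154 − 61.6 = 92.4 → 92
rgb(151, 134, 92) = #97865C.

#97865C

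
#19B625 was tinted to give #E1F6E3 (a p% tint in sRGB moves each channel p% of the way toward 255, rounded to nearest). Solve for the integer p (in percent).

#19B625 is rgb(25, 182, 37); #E1F6E3 is rgb(225, 246, 227).
On the R channel (widest range): 225 ≈ 25 + (p/100)(255 − 25), so p ≈ 100×(225 − 25)/(255 − 25) = 20000/230 = 86.96.
p = 87 reproduces all three channels after rounding.

87%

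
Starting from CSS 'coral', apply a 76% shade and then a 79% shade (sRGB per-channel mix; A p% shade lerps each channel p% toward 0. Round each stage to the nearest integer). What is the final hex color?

CSS coral is rgb(255, 127, 80).
A 76% shade moves each channel 76% toward 0:
  R: 255 + 0.76×(0−255) = 255 − 193.8 = 61.2 → 61
  G: 127 + 0.76×(0−127) = 127 − 96.52 = 30.48 → 30
  B: 80 + 0.76×(0−80) = 80 − 60.8 = 19.2 → 19
After the shade: rgb(61, 30, 19) = #3D1E13.
Per channel, c → c + 0.79(0 − c):
  R: 61 + 0.79×(0−61) = 61 − 48.19 = 12.81 → 13
  G: 30 + 0.79×(0−30) = 30 − 23.7 = 6.3 → 6
  B: 19 + 0.79×(0−19) = 19 − 15.01 = 3.99 → 4
rgb(13, 6, 4) = #0D0604.

#0D0604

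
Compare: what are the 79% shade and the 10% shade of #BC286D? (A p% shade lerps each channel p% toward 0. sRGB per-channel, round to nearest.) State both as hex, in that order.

#270817, #A92462

#BC286D is rgb(188, 40, 109).
79% shade:
  R: 188 − 148.52 = 39.48 → 39
  G: 40 − 31.6 = 8.4 → 8
  B: 109 + 0.79×(0−109) = 109 − 86.11 = 22.89 → 23
  → #270817
10% shade:
  R: 188 + 0.1×(0−188) = 188 − 18.8 = 169.2 → 169
  G: 40 − 4 = 36 → 36
  B: 109 + 0.1×(0−109) = 109 − 10.9 = 98.1 → 98
  → #A92462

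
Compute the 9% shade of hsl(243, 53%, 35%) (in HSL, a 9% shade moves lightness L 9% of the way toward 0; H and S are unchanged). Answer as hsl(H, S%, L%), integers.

L moves 9% from 35 toward 0: 35 − 3.15 = 31.85 → 32.
H and S are unchanged.

hsl(243, 53%, 32%)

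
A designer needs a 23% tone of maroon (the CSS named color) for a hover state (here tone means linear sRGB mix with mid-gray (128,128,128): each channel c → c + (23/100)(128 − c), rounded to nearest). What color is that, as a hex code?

#801d1d

CSS maroon is rgb(128, 0, 0).
Lerp each channel 23% toward 128:
  R: 128 + 0 = 128 → 128
  G: 0 + 0.23×(128−0) = 0 + 29.44 = 29.44 → 29
  B: 0 + 0.23×(128−0) = 0 + 29.44 = 29.44 → 29
rgb(128, 29, 29) = #801d1d.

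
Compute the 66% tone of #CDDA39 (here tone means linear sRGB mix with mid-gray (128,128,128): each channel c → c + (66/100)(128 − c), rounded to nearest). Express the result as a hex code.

#CDDA39 is rgb(205, 218, 57).
Lerp each channel 66% toward 128:
  R: 205 − 50.82 = 154.18 → 154
  G: 218 − 59.4 = 158.6 → 159
  B: 57 + 0.66×(128−57) = 57 + 46.86 = 103.86 → 104
rgb(154, 159, 104) = #9A9F68.

#9A9F68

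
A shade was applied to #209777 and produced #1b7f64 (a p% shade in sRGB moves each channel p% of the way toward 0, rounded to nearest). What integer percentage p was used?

#209777 is rgb(32, 151, 119); #1b7f64 is rgb(27, 127, 100).
On the G channel (widest range): 127 ≈ 151 + (p/100)(0 − 151), so p ≈ 100×(127 − 151)/(0 − 151) = -2400/-151 = 15.89.
p = 16 reproduces all three channels after rounding.

16%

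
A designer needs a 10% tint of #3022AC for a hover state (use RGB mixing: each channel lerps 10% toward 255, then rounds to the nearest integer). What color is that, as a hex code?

#4538B4

#3022AC is rgb(48, 34, 172).
Per channel, c → c + 0.1(255 − c):
  R: 48 + 0.1×(255−48) = 48 + 20.7 = 68.7 → 69
  G: 34 + 0.1×(255−34) = 34 + 22.1 = 56.1 → 56
  B: 172 + 8.3 = 180.3 → 180
rgb(69, 56, 180) = #4538B4.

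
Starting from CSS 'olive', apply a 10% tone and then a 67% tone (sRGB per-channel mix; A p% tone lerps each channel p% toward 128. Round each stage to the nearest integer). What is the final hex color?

CSS olive is rgb(128, 128, 0).
Per channel, c → c + 0.1(128 − c):
  R: 128 + 0.1×(128−128) = 128 + 0 = 128 → 128
  G: 128 + 0.1×(128−128) = 128 + 0 = 128 → 128
  B: 0 + 12.8 = 12.8 → 13
After the tone: rgb(128, 128, 13) = #80800D.
Per channel, c → c + 0.67(128 − c):
  R: 128 + 0.67×(128−128) = 128 + 0 = 128 → 128
  G: 128 + 0.67×(128−128) = 128 + 0 = 128 → 128
  B: 13 + 0.67×(128−13) = 13 + 77.05 = 90.05 → 90
rgb(128, 128, 90) = #80805A.

#80805A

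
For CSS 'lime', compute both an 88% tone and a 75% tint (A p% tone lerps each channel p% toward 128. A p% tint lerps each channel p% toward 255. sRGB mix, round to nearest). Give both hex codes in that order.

CSS lime is rgb(0, 255, 0).
88% tone:
  R: 0 + 0.88×(128−0) = 0 + 112.64 = 112.64 → 113
  G: 255 + 0.88×(128−255) = 255 − 111.76 = 143.24 → 143
  B: 0 + 112.64 = 112.64 → 113
  → #718F71
75% tint:
  R: 0 + 0.75×(255−0) = 0 + 191.25 = 191.25 → 191
  G: 255 + 0.75×(255−255) = 255 + 0 = 255 → 255
  B: 0 + 0.75×(255−0) = 0 + 191.25 = 191.25 → 191
  → #BFFFBF

#718F71, #BFFFBF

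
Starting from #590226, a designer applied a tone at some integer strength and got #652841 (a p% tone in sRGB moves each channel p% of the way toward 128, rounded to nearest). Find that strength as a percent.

30%

#590226 is rgb(89, 2, 38); #652841 is rgb(101, 40, 65).
On the G channel (widest range): 40 ≈ 2 + (p/100)(128 − 2), so p ≈ 100×(40 − 2)/(128 − 2) = 3800/126 = 30.16.
p = 30 reproduces all three channels after rounding.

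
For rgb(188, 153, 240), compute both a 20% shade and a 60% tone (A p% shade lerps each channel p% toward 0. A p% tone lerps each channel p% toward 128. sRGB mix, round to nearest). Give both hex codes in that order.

#967ac0, #988aad

20% shade:
  R: 188 + 0.2×(0−188) = 188 − 37.6 = 150.4 → 150
  G: 153 + 0.2×(0−153) = 153 − 30.6 = 122.4 → 122
  B: 240 + 0.2×(0−240) = 240 − 48 = 192 → 192
  → #967ac0
60% tone:
  R: 188 − 36 = 152 → 152
  G: 153 + 0.6×(128−153) = 153 − 15 = 138 → 138
  B: 240 + 0.6×(128−240) = 240 − 67.2 = 172.8 → 173
  → #988aad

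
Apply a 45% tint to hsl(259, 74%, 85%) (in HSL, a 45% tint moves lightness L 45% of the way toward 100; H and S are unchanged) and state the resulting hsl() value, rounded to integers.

L moves 45% from 85 toward 100: 85 + 6.75 = 91.75 → 92.
H and S are unchanged.

hsl(259, 74%, 92%)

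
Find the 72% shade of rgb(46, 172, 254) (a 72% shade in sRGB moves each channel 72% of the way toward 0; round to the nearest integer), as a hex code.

Lerp each channel 72% toward 0:
  R: 46 − 33.12 = 12.88 → 13
  G: 172 + 0.72×(0−172) = 172 − 123.84 = 48.16 → 48
  B: 254 − 182.88 = 71.12 → 71
rgb(13, 48, 71) = #0D3047.

#0D3047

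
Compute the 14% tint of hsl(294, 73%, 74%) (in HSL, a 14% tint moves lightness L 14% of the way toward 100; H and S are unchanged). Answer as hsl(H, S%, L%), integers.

L moves 14% from 74 toward 100: 74 + 3.64 = 77.64 → 78.
H and S are unchanged.

hsl(294, 73%, 78%)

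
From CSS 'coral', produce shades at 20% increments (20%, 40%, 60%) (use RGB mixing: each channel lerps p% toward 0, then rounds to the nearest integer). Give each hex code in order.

#CC6640, #994C30, #663320

CSS coral is rgb(255, 127, 80).
20%: (255 − 51 = 204→204, 127 − 25.4 = 101.6→102, 80 − 16 = 64→64) → #CC6640
40%: (255 − 102 = 153→153, 127 − 50.8 = 76.2→76, 80 − 32 = 48→48) → #994C30
60%: (255 − 153 = 102→102, 127 − 76.2 = 50.8→51, 80 − 48 = 32→32) → #663320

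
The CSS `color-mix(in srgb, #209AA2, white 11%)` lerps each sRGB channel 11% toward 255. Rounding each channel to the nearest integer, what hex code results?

#209AA2 is rgb(32, 154, 162).
An 11% tint moves each channel 11% toward 255:
  R: 32 + 24.53 = 56.53 → 57
  G: 154 + 0.11×(255−154) = 154 + 11.11 = 165.11 → 165
  B: 162 + 0.11×(255−162) = 162 + 10.23 = 172.23 → 172
rgb(57, 165, 172) = #39A5AC.

#39A5AC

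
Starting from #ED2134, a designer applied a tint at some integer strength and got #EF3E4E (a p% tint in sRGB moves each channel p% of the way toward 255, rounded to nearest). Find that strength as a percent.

#ED2134 is rgb(237, 33, 52); #EF3E4E is rgb(239, 62, 78).
On the G channel (widest range): 62 ≈ 33 + (p/100)(255 − 33), so p ≈ 100×(62 − 33)/(255 − 33) = 2900/222 = 13.06.
p = 13 reproduces all three channels after rounding.

13%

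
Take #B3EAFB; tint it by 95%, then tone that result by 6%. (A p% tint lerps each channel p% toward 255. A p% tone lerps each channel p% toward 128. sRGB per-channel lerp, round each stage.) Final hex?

#F4F6F7

#B3EAFB is rgb(179, 234, 251).
Lerp each channel 95% toward 255:
  R: 179 + 72.2 = 251.2 → 251
  G: 234 + 0.95×(255−234) = 234 + 19.95 = 253.95 → 254
  B: 251 + 0.95×(255−251) = 251 + 3.8 = 254.8 → 255
After the tint: rgb(251, 254, 255) = #FBFEFF.
A 6% tone moves each channel 6% toward 128:
  R: 251 + 0.06×(128−251) = 251 − 7.38 = 243.62 → 244
  G: 254 + 0.06×(128−254) = 254 − 7.56 = 246.44 → 246
  B: 255 + 0.06×(128−255) = 255 − 7.62 = 247.38 → 247
rgb(244, 246, 247) = #F4F6F7.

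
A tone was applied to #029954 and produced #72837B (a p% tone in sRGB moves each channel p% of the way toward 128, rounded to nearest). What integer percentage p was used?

89%

#029954 is rgb(2, 153, 84); #72837B is rgb(114, 131, 123).
On the R channel (widest range): 114 ≈ 2 + (p/100)(128 − 2), so p ≈ 100×(114 − 2)/(128 − 2) = 11200/126 = 88.89.
p = 89 reproduces all three channels after rounding.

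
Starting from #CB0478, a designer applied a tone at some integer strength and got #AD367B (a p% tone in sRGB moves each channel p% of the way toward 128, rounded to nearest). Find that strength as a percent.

40%

#CB0478 is rgb(203, 4, 120); #AD367B is rgb(173, 54, 123).
On the G channel (widest range): 54 ≈ 4 + (p/100)(128 − 4), so p ≈ 100×(54 − 4)/(128 − 4) = 5000/124 = 40.32.
p = 40 reproduces all three channels after rounding.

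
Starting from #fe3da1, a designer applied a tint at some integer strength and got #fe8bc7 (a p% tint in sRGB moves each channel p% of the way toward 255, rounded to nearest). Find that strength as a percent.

#fe3da1 is rgb(254, 61, 161); #fe8bc7 is rgb(254, 139, 199).
On the G channel (widest range): 139 ≈ 61 + (p/100)(255 − 61), so p ≈ 100×(139 − 61)/(255 − 61) = 7800/194 = 40.21.
p = 40 reproduces all three channels after rounding.

40%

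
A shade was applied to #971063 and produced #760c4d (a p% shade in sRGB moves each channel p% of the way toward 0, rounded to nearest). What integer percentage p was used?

22%

#971063 is rgb(151, 16, 99); #760c4d is rgb(118, 12, 77).
On the R channel (widest range): 118 ≈ 151 + (p/100)(0 − 151), so p ≈ 100×(118 − 151)/(0 − 151) = -3300/-151 = 21.85.
p = 22 reproduces all three channels after rounding.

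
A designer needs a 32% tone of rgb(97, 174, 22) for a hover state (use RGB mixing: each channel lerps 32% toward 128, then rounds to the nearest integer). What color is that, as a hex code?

Per channel, c → c + 0.32(128 − c):
  R: 97 + 9.92 = 106.92 → 107
  G: 174 + 0.32×(128−174) = 174 − 14.72 = 159.28 → 159
  B: 22 + 33.92 = 55.92 → 56
rgb(107, 159, 56) = #6B9F38.

#6B9F38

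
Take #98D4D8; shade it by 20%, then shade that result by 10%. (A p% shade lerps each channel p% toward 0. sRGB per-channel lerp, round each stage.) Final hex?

#98D4D8 is rgb(152, 212, 216).
Lerp each channel 20% toward 0:
  R: 152 + 0.2×(0−152) = 152 − 30.4 = 121.6 → 122
  G: 212 + 0.2×(0−212) = 212 − 42.4 = 169.6 → 170
  B: 216 − 43.2 = 172.8 → 173
After the shade: rgb(122, 170, 173) = #7AAAAD.
Lerp each channel 10% toward 0:
  R: 122 + 0.1×(0−122) = 122 − 12.2 = 109.8 → 110
  G: 170 + 0.1×(0−170) = 170 − 17 = 153 → 153
  B: 173 + 0.1×(0−173) = 173 − 17.3 = 155.7 → 156
rgb(110, 153, 156) = #6E999C.

#6E999C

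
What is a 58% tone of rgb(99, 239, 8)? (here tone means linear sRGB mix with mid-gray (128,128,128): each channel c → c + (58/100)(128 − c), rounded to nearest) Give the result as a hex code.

#74af4e

Lerp each channel 58% toward 128:
  R: 99 + 16.82 = 115.82 → 116
  G: 239 − 64.38 = 174.62 → 175
  B: 8 + 0.58×(128−8) = 8 + 69.6 = 77.6 → 78
rgb(116, 175, 78) = #74af4e.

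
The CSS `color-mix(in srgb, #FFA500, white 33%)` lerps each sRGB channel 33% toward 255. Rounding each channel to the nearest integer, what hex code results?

#FFC354

#FFA500 is rgb(255, 165, 0).
Per channel, c → c + 0.33(255 − c):
  R: 255 + 0.33×(255−255) = 255 + 0 = 255 → 255
  G: 165 + 0.33×(255−165) = 165 + 29.7 = 194.7 → 195
  B: 0 + 84.15 = 84.15 → 84
rgb(255, 195, 84) = #FFC354.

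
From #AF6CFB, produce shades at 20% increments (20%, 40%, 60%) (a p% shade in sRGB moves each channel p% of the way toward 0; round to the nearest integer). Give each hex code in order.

#8C56C9, #694197, #462B64

#AF6CFB is rgb(175, 108, 251).
20%: (175 − 35 = 140→140, 108 − 21.6 = 86.4→86, 251 − 50.2 = 200.8→201) → #8C56C9
40%: (175 − 70 = 105→105, 108 − 43.2 = 64.8→65, 251 − 100.4 = 150.6→151) → #694197
60%: (175 − 105 = 70→70, 108 − 64.8 = 43.2→43, 251 − 150.6 = 100.4→100) → #462B64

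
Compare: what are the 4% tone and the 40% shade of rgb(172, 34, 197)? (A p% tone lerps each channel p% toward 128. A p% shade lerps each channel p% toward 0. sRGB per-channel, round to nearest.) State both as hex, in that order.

4% tone:
  R: 172 − 1.76 = 170.24 → 170
  G: 34 + 0.04×(128−34) = 34 + 3.76 = 37.76 → 38
  B: 197 + 0.04×(128−197) = 197 − 2.76 = 194.24 → 194
  → #aa26c2
40% shade:
  R: 172 − 68.8 = 103.2 → 103
  G: 34 + 0.4×(0−34) = 34 − 13.6 = 20.4 → 20
  B: 197 − 78.8 = 118.2 → 118
  → #671476

#aa26c2, #671476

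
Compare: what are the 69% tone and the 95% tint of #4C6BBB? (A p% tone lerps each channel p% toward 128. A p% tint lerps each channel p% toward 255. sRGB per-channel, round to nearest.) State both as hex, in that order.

#4C6BBB is rgb(76, 107, 187).
69% tone:
  R: 76 + 0.69×(128−76) = 76 + 35.88 = 111.88 → 112
  G: 107 + 0.69×(128−107) = 107 + 14.49 = 121.49 → 121
  B: 187 − 40.71 = 146.29 → 146
  → #707992
95% tint:
  R: 76 + 0.95×(255−76) = 76 + 170.05 = 246.05 → 246
  G: 107 + 0.95×(255−107) = 107 + 140.6 = 247.6 → 248
  B: 187 + 64.6 = 251.6 → 252
  → #F6F8FC

#707992, #F6F8FC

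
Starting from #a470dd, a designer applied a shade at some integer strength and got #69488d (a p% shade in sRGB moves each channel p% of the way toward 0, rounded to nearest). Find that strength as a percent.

#a470dd is rgb(164, 112, 221); #69488d is rgb(105, 72, 141).
On the B channel (widest range): 141 ≈ 221 + (p/100)(0 − 221), so p ≈ 100×(141 − 221)/(0 − 221) = -8000/-221 = 36.20.
p = 36 reproduces all three channels after rounding.

36%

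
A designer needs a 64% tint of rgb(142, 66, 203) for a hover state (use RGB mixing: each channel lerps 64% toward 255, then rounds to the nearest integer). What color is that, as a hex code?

#D6BBEC

Lerp each channel 64% toward 255:
  R: 142 + 72.32 = 214.32 → 214
  G: 66 + 0.64×(255−66) = 66 + 120.96 = 186.96 → 187
  B: 203 + 0.64×(255−203) = 203 + 33.28 = 236.28 → 236
rgb(214, 187, 236) = #D6BBEC.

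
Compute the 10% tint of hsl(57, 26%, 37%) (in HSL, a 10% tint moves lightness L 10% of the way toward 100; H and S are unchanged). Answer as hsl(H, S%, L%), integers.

hsl(57, 26%, 43%)

L moves 10% from 37 toward 100: 37 + 6.3 = 43.3 → 43.
H and S are unchanged.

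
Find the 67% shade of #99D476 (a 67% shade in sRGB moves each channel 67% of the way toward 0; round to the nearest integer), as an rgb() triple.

#99D476 is rgb(153, 212, 118).
Per channel, c → c + 0.67(0 − c):
  R: 153 + 0.67×(0−153) = 153 − 102.51 = 50.49 → 50
  G: 212 − 142.04 = 69.96 → 70
  B: 118 + 0.67×(0−118) = 118 − 79.06 = 38.94 → 39

rgb(50, 70, 39)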